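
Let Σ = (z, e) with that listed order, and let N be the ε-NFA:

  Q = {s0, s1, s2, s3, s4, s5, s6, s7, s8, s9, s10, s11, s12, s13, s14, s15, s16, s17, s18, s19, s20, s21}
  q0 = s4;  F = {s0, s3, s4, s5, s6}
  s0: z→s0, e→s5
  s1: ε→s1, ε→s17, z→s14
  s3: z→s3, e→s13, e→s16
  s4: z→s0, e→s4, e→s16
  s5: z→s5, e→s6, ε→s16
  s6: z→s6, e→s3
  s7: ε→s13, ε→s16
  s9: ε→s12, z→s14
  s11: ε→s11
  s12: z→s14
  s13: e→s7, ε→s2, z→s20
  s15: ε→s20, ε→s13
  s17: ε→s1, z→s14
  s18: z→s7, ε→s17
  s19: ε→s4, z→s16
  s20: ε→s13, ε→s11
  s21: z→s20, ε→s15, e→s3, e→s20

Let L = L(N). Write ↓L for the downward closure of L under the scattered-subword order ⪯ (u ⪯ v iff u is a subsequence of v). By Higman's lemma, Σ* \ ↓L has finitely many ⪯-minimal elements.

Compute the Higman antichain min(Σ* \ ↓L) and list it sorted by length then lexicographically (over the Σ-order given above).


|Q|=22, |F|=5, |δ|=39 (16 ε).
min D↑ (6 st, q0=0, F={5}): 0:z→1,e→0 1:z→1,e→2 2:z→2,e→3 3:z→3,e→4 4:z→4,e→5 5:z→5,e→5 [Hopcroft].
'zeeee': |S_i|=[11, 10, 9, 8, 7, 6] end={s11,s13,s16,s2,s20,s7} rej; 5/5 single-dels accept.
1 minimals (antichain).

Antichain: [zeeee].


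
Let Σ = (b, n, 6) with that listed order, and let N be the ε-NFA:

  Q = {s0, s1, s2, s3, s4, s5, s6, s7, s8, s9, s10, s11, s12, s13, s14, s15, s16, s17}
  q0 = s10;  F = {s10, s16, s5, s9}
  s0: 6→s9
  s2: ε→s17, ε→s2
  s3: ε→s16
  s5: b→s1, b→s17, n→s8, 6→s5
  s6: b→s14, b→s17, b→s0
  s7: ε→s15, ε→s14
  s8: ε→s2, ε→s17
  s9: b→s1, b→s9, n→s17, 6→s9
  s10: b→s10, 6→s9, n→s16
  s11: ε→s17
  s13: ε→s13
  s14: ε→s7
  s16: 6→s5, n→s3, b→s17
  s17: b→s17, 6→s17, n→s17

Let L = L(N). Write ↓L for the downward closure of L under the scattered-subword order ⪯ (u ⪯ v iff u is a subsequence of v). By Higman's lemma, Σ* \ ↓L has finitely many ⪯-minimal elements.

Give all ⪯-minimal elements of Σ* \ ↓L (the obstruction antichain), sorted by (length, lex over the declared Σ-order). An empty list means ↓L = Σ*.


|Q|=18, |F|=4, |δ|=31 (10 ε).
min D↑ (5 st, q0=0, F={3}): 0:b→0,n→1,6→2 1:b→3,n→1,6→4 2:b→2,n→3,6→2 3:b→3,n→3,6→3 4:b→3,n→3,6→4.
'nb': run [9, 7, 2] end={s1,s17} rej; 2/2 del acc.
'6n': N↓-sim [9, 6, 3] end={s17,s2,s8} ∉↓L; 2/2 single-dels accept.
2 obstructions.

A = [nb, 6n].


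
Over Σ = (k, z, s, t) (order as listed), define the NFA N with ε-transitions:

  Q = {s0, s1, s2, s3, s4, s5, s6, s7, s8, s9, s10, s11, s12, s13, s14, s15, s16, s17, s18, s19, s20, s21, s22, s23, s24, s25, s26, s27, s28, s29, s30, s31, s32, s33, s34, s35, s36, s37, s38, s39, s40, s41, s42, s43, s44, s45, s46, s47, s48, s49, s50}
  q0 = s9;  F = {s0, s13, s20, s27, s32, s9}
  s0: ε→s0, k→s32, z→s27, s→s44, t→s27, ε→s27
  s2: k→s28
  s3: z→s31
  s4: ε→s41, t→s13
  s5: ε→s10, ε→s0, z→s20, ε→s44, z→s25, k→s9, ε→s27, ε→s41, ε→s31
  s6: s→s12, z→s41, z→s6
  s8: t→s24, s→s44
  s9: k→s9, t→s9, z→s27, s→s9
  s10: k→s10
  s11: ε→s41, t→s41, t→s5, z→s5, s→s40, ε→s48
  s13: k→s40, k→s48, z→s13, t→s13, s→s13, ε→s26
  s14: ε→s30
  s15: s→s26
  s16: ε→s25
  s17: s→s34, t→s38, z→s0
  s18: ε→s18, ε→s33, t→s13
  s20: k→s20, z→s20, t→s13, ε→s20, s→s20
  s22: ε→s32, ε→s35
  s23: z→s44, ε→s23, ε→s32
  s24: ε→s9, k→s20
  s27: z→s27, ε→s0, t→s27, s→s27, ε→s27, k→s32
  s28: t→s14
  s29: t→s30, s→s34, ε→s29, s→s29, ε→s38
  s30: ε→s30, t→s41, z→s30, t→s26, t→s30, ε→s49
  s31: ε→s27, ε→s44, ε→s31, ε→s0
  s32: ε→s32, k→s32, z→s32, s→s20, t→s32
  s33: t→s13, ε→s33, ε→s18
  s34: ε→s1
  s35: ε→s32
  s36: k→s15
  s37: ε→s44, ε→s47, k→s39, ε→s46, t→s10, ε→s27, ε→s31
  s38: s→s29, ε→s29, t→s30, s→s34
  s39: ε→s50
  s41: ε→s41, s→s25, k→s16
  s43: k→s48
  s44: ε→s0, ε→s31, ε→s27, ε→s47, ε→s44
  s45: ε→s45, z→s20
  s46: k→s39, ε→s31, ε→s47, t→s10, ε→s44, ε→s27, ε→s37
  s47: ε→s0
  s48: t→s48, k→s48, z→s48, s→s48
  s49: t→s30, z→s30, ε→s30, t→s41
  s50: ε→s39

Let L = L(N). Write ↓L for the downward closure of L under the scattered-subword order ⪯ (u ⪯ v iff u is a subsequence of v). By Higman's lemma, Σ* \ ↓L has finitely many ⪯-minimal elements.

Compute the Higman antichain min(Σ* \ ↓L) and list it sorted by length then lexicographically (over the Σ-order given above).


|Q|=51, |F|=6, |δ|=135 (59 ε).
min D↑ (6 st, q0=0, F={5}): 0:k→0,z→1,s→0,t→0 1:k→2,z→1,s→1,t→1 2:k→2,z→2,s→3,t→2 3:k→3,z→3,s→3,t→4 4:k→5,z→4,s→4,t→4 5:k→5,z→5,s→5,t→5 (ε-aug+det+¬).
'zkstk': N↓-sim [12, 11, 6, 5, 4, 2] end={s40,s48} — reject; 5/5 del acc.
1 minimals (antichain).

A = [zkstk].


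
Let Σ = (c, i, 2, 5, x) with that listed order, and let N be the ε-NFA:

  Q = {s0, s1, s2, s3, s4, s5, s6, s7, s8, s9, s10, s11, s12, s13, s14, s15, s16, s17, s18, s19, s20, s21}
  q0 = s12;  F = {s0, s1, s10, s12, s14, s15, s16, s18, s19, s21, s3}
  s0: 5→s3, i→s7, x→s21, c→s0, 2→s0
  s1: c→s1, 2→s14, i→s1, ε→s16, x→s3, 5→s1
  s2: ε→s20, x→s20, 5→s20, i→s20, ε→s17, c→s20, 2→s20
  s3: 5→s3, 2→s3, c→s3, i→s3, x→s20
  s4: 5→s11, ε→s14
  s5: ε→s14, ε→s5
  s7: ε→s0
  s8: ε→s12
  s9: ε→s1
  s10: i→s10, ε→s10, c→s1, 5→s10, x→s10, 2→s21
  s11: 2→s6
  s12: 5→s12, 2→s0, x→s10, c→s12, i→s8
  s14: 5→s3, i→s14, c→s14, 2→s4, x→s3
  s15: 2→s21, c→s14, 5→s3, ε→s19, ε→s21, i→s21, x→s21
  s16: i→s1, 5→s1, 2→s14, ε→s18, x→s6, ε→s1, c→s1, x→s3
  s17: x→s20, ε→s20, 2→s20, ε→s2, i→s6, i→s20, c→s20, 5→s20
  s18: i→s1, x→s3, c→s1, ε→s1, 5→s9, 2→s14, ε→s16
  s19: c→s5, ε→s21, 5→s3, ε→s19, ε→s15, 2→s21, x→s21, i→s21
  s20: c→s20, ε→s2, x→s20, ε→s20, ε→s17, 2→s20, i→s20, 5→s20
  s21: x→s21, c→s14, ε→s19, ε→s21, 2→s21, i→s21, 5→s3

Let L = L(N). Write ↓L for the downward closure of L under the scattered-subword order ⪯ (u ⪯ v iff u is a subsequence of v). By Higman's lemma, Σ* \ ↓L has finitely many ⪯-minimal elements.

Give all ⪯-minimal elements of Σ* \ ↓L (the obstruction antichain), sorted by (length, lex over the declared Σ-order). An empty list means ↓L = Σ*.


Antichain: [25x, xcxx].

|Q|=22, |F|=11, |δ|=100 (26 ε).
min D↑ (8 st, q0=0, F={6}): 0:c→0,i→0,2→1,5→0,x→2 1:c→1,i→1,2→1,5→3,x→4 2:c→5,i→2,2→4,5→2,x→2 3:c→3,i→3,2→3,5→3,x→6 4:c→7,i→4,2→4,5→3,x→4 5:c→5,i→5,2→7,5→5,x→3 6:c→6,i→6,2→6,5→6,x→6 7:c→7,i→7,2→7,5→3,x→3 (ε-aug+det+¬).
'25x': N↓-sim [21, 14, 6, 4] end={s17,s2,s20,s6} rej; 3/3 deletions ∈↓L.
'xcxx': run [21, 17, 13, 5, 4] end={s17,s2,s20,s6} — reject; 4/4 del acc.
2 minimals (antichain).


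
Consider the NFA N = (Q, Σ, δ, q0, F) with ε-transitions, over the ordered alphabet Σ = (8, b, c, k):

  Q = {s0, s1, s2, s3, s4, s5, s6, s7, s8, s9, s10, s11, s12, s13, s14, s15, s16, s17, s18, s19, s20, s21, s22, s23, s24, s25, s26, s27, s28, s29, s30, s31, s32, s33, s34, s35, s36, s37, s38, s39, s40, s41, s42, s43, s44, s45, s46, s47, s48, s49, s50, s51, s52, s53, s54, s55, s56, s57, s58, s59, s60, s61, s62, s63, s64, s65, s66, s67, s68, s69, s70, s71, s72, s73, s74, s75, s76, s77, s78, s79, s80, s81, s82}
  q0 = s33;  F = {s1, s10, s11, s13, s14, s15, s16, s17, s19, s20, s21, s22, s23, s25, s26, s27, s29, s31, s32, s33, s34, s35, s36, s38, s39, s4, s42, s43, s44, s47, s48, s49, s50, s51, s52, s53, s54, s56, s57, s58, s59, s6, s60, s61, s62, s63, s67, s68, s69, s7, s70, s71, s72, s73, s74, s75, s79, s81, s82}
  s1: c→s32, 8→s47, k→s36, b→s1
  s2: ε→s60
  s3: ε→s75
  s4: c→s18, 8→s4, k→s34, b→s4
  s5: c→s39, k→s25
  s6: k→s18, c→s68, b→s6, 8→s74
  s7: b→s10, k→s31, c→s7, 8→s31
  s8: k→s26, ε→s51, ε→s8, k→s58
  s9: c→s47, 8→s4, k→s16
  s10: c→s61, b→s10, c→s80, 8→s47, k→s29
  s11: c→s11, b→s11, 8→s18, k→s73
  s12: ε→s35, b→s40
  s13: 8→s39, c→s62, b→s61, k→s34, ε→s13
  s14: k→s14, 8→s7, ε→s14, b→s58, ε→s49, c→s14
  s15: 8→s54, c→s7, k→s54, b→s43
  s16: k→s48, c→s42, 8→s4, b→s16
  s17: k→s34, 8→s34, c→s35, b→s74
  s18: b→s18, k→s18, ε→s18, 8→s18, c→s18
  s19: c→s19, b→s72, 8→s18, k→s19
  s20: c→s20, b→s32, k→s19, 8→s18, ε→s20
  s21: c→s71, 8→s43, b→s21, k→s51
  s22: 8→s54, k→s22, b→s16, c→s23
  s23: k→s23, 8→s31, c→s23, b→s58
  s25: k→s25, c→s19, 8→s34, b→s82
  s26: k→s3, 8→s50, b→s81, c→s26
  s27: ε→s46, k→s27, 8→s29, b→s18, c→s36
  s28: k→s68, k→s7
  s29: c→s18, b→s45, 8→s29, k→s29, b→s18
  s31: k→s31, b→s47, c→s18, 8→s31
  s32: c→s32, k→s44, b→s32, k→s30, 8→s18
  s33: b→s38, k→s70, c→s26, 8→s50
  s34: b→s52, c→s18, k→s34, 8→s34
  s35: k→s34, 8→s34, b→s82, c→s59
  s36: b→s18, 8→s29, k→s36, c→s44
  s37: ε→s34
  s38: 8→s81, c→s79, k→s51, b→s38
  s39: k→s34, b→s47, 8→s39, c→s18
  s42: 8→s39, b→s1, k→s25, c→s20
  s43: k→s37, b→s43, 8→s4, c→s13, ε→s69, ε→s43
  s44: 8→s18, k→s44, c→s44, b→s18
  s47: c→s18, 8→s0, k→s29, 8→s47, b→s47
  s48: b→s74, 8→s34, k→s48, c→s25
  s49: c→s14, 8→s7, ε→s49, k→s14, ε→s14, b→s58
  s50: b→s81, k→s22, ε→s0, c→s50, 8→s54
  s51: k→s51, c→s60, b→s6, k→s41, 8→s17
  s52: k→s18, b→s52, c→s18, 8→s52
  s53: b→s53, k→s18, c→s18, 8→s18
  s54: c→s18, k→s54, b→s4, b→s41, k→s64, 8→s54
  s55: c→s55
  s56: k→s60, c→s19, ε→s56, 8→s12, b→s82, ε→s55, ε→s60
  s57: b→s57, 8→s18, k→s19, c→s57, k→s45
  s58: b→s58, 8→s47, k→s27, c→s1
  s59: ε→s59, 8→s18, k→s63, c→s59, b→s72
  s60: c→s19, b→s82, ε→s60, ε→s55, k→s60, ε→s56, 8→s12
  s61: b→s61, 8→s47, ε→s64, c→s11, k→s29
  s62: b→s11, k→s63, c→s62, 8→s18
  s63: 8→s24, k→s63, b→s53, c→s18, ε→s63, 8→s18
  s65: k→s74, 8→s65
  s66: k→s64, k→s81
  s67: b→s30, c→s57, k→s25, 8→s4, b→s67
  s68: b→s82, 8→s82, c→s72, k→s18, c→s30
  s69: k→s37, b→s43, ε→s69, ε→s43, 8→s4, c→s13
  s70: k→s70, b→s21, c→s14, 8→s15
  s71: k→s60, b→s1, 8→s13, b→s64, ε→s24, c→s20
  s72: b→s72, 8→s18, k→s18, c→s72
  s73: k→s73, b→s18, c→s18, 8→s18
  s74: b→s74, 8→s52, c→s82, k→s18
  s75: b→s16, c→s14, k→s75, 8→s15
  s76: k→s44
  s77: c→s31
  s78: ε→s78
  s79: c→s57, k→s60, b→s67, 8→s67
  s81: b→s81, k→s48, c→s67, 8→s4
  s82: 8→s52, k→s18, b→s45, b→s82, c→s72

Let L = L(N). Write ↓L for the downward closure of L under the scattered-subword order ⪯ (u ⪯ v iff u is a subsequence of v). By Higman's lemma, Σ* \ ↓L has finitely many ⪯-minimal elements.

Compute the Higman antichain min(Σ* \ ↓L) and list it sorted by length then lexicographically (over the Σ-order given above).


|Q|=83, |F|=59, |δ|=300 (30 ε).
min D↑ (57 st, q0=0, F={15}): 0:8→1,b→2,c→3,k→4 1:8→5,b→6,c→1,k→7 2:8→6,b→2,c→8,k→9 3:8→1,b→6,c→3,k→10 4:8→11,b→12,c→13,k→4 5:8→5,b→14,c→15,k→5 6:8→14,b→6,c→16,k→17 7:8→5,b→18,c→19,k→7 8:8→16,b→16,c→20,k→21 9:8→22,b→23,c→21,k→9 10:8→11,b→18,c→13,k→10 11:8→5,b→24,c→25,k→5 12:8→24,b→12,c→26,k→9 13:8→25,b→27,c→13,k→13 14:8→14,b→14,c→15,k→28 15:8→15,b→15,c→15,k→15 16:8→14,b→16,c→20,k→29 17:8→28,b→30,c→29,k→17 18:8→14,b→18,c→31,k→17 19:8→32,b→27,c→19,k→19 20:8→15,b→20,c→20,k→33 21:8→34,b→35,c→33,k→21 22:8→28,b→30,c→34,k→28 23:8→30,b→23,c→36,k→15 24:8→14,b→24,c→37,k→28 25:8→32,b→38,c→25,k→32 26:8→37,b→39,c→40,k→21 27:8→41,b→27,c→39,k→42 28:8→28,b→43,c→15,k→28 29:8→28,b→35,c→33,k→29 30:8→43,b→30,c→35,k→15 31:8→44,b→39,c→40,k→29 32:8→32,b→41,c→15,k→32 33:8→15,b→45,c→33,k→33 34:8→28,b→35,c→46,k→28 35:8→43,b→35,c→45,k→15 36:8→35,b→35,c→45,k→15 37:8→44,b→47,c→48,k→28 38:8→41,b→38,c→47,k→49 39:8→41,b→39,c→50,k→51 40:8→15,b→50,c→40,k→33 41:8→41,b→41,c→15,k→49 42:8→49,b→15,c→51,k→42 43:8→43,b→43,c→15,k→15 44:8→44,b→41,c→15,k→28 45:8→15,b→45,c→45,k→15 46:8→15,b→45,c→46,k→52 47:8→41,b→47,c→53,k→49 48:8→15,b→53,c→48,k→52 49:8→49,b→15,c→15,k→49 50:8→15,b→50,c→50,k→54 51:8→49,b→15,c→54,k→51 52:8→15,b→55,c→15,k→52 53:8→15,b→53,c→53,k→56 54:8→15,b→15,c→54,k→54 55:8→15,b→55,c→15,k→15 56:8→15,b→15,c→15,k→56 (ε-aug+det+¬).
'88c': N↓-sim [73, 56, 14, 1] end={s18} rej; 3/3 del acc.
'bcc8': N↓-sim [73, 59, 42, 17, 2] end={s18,s24} ∉↓L; 4/4 del acc.
'bkbk': N↓-sim [73, 59, 33, 11, 1] end={s18} ∉↓L; 4/4 deletions ∈↓L.
'cb8c': run [73, 66, 45, 10, 1] end={s18} — reject; 4/4 del acc.
'k8kc': N↓-sim [73, 65, 36, 17, 1] end={s18} rej; 4/4 single-dels accept.
'kcbkb': N↓-sim [73, 65, 47, 24, 9, 2] end={s18,s45} rej; 5/5 deletions ∈↓L.
6 obstructions.

A = [88c, bcc8, bkbk, cb8c, k8kc, kcbkb].


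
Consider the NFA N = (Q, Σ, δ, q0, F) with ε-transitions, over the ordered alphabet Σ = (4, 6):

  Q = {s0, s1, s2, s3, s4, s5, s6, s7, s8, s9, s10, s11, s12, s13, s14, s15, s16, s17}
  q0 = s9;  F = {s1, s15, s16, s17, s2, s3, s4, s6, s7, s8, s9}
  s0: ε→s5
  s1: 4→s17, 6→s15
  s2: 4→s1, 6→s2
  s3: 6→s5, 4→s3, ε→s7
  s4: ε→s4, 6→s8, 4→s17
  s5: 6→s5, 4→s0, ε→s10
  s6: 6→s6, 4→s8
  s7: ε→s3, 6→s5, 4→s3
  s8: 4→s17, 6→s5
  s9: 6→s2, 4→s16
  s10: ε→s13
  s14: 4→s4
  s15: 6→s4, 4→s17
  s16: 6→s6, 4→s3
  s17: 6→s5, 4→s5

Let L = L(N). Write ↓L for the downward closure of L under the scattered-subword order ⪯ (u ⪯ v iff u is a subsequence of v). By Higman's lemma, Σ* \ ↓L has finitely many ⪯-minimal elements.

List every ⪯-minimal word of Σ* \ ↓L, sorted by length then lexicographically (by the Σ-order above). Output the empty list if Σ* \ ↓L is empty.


Antichain: [446, 6444, 646666].

|Q|=18, |F|=11, |δ|=31 (6 ε).
min D↑ (11 st, q0=0, F={6}): 0:4→1,6→2 1:4→3,6→4 2:4→5,6→2 3:4→3,6→6 4:4→7,6→4 5:4→8,6→9 6:4→6,6→6 7:4→8,6→6 8:4→6,6→6 9:4→8,6→10 10:4→8,6→7.
'446': |S_i|=[15, 13, 8, 4] end={s0,s10,s13,s5} ∉↓L; 3/3 deletions ∈↓L.
'6444': run [15, 11, 9, 5, 4] end={s0,s10,s13,s5} ∉↓L; 4/4 single-dels accept.
'646666': |S_i|=[15, 11, 9, 8, 7, 6, 4] end={s0,s10,s13,s5} rej; 6/6 deletions ∈↓L.
3 minimals (antichain).


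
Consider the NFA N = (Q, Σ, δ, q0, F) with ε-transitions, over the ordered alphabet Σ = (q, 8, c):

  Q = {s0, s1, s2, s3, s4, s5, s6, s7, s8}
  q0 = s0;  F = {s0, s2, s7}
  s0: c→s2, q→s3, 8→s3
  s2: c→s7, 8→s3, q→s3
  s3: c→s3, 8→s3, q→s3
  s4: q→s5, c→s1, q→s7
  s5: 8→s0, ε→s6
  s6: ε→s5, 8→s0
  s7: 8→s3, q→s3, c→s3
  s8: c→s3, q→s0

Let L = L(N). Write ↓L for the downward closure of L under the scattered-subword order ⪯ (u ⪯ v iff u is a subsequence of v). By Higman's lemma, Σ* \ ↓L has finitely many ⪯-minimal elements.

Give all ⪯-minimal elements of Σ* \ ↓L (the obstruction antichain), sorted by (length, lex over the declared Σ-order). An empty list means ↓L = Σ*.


|Q|=9, |F|=3, |δ|=21 (2 ε).
min D↑ (4 st, q0=0, F={1}): 0:q→1,8→1,c→2 1:q→1,8→1,c→1 2:q→1,8→1,c→3 3:q→1,8→1,c→1.
'q': N↓-sim [4, 1] end={s3} — reject; 1/1 del acc.
'8': |S_i|=[4, 1] end={s3} — reject; 1/1 del acc.
'ccc': |S_i|=[4, 3, 2, 1] end={s3} rej; 3/3 single-dels accept.
3 words, ⪯-incomp.

Antichain: [q, 8, ccc].


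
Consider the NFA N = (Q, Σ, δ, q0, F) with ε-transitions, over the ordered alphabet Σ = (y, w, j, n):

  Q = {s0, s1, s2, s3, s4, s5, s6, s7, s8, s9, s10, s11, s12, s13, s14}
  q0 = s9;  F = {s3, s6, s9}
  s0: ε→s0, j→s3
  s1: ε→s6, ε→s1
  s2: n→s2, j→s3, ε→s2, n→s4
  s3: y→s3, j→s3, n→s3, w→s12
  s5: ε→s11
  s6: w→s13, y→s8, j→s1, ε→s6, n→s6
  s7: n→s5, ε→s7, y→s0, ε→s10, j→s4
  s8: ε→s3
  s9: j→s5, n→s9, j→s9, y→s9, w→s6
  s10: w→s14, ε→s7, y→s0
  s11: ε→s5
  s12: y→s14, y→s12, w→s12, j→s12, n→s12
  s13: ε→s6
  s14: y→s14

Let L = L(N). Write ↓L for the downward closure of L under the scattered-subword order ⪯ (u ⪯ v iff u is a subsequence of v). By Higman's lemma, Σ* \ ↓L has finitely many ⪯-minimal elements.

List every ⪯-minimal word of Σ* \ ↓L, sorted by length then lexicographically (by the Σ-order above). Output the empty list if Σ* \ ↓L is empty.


|Q|=15, |F|=3, |δ|=40 (12 ε).
min D↑ (4 st, q0=0, F={3}): 0:y→0,w→1,j→0,n→0 1:y→2,w→1,j→1,n→1 2:y→2,w→3,j→2,n→2 3:y→3,w→3,j→3,n→3.
'wyw': run [10, 7, 4, 2] end={s12,s14} rej; 3/3 single-dels accept.
1 words, ⪯-incomp.

Antichain: [wyw].


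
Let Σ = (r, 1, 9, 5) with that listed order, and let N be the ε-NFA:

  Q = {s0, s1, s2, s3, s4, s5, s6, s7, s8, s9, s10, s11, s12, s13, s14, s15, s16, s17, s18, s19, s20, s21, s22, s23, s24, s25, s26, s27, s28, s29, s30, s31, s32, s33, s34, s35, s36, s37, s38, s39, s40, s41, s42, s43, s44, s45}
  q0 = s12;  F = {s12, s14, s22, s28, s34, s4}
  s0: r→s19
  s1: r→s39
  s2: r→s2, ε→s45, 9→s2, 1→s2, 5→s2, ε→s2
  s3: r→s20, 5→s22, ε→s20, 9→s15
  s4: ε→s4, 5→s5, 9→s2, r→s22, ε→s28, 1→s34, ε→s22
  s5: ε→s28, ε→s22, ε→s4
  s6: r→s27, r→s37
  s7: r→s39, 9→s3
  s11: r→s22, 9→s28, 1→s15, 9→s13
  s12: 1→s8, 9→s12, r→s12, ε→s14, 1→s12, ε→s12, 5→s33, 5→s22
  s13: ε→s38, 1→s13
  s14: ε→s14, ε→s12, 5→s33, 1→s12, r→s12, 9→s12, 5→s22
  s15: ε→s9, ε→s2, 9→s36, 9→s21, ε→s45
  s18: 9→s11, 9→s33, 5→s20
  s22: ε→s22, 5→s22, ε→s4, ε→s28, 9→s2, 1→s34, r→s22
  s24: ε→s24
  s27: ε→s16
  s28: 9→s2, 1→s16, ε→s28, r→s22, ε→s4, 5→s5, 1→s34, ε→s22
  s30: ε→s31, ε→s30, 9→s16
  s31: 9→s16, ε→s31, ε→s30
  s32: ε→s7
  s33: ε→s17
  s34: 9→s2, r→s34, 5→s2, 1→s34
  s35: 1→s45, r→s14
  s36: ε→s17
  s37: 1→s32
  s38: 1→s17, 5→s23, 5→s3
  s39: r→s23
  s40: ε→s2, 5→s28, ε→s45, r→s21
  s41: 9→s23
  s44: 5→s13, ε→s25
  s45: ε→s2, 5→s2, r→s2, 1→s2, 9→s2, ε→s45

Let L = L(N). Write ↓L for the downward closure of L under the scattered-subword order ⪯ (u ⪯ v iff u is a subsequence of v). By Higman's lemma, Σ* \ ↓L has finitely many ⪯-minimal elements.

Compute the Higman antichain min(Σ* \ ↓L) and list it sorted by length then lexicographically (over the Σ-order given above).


|Q|=46, |F|=6, |δ|=105 (37 ε).
min D↑ (4 st, q0=0, F={3}): 0:r→0,1→0,9→0,5→1 1:r→1,1→2,9→3,5→1 2:r→2,1→2,9→3,5→3 3:r→3,1→3,9→3,5→3.
'59': N↓-sim [13, 10, 2] end={s2,s45} ∉↓L; 2/2 single-dels accept.
'515': |S_i|=[13, 10, 4, 2] end={s2,s45} ∉↓L; 3/3 deletions ∈↓L.
2 words, ⪯-incomp.

Antichain: [59, 515].


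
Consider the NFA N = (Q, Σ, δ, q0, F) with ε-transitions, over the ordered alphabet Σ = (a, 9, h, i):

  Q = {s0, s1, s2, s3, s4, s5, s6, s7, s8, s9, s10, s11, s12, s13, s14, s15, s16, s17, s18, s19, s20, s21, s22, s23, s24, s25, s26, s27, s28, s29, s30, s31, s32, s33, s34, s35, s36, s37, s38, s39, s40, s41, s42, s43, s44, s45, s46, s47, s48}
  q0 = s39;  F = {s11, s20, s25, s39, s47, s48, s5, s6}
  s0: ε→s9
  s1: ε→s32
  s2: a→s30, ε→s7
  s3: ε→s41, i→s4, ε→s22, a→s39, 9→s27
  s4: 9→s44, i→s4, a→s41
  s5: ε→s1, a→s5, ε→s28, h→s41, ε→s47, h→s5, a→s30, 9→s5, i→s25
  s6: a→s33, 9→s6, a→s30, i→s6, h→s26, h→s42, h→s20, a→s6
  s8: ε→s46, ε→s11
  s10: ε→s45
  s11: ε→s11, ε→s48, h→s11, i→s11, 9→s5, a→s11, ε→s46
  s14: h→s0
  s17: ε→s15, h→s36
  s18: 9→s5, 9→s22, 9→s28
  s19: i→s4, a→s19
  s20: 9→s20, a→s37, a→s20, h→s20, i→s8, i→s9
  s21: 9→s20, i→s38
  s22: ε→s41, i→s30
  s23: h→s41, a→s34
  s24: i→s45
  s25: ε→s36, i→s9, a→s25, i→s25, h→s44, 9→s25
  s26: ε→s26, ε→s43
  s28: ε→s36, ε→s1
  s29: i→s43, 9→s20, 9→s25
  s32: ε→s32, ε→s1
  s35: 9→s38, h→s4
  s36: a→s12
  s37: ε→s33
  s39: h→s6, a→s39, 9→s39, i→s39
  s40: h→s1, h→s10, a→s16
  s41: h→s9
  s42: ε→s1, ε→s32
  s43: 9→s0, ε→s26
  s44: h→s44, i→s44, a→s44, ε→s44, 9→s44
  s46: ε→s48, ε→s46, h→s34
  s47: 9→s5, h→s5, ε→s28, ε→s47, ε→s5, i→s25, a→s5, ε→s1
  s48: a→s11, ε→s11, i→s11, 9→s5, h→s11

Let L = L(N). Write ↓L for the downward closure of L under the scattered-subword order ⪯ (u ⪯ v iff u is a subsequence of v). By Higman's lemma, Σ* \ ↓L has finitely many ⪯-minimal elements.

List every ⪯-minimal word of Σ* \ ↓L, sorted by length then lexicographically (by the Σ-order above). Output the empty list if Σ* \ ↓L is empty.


A = [hhi9ih].

|Q|=49, |F|=8, |δ|=112 (35 ε).
min D↑ (7 st, q0=0, F={6}): 0:a→0,9→0,h→1,i→0 1:a→1,9→1,h→2,i→1 2:a→2,9→2,h→2,i→3 3:a→3,9→4,h→3,i→3 4:a→4,9→4,h→4,i→5 5:a→5,9→5,h→6,i→5 6:a→6,9→6,h→6,i→6.
'hhi9ih': N↓-sim [26, 25, 24, 17, 12, 5, 1] end={s44} ∉↓L; 6/6 single-dels accept.
1 minimals (antichain).


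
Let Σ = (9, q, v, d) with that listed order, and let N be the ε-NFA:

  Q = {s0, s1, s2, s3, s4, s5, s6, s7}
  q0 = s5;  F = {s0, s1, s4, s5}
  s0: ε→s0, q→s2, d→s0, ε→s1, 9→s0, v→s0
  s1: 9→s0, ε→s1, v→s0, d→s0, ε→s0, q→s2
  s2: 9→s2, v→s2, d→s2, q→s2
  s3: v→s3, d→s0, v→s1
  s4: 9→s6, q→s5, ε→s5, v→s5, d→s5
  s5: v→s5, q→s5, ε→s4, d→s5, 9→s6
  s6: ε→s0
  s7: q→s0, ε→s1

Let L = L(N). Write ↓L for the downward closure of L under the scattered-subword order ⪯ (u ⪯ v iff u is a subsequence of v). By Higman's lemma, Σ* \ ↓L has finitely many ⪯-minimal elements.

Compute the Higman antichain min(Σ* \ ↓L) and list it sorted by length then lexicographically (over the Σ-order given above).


|Q|=8, |F|=4, |δ|=32 (8 ε).
min D↑ (3 st, q0=0, F={2}): 0:9→1,q→0,v→0,d→0 1:9→1,q→2,v→1,d→1 2:9→2,q→2,v→2,d→2 (ε-aug+det+¬).
'9q': |S_i|=[6, 4, 1] end={s2} ∉↓L; 2/2 single-dels accept.
1 minimals (antichain).

min(Σ*\↓L) = [9q].


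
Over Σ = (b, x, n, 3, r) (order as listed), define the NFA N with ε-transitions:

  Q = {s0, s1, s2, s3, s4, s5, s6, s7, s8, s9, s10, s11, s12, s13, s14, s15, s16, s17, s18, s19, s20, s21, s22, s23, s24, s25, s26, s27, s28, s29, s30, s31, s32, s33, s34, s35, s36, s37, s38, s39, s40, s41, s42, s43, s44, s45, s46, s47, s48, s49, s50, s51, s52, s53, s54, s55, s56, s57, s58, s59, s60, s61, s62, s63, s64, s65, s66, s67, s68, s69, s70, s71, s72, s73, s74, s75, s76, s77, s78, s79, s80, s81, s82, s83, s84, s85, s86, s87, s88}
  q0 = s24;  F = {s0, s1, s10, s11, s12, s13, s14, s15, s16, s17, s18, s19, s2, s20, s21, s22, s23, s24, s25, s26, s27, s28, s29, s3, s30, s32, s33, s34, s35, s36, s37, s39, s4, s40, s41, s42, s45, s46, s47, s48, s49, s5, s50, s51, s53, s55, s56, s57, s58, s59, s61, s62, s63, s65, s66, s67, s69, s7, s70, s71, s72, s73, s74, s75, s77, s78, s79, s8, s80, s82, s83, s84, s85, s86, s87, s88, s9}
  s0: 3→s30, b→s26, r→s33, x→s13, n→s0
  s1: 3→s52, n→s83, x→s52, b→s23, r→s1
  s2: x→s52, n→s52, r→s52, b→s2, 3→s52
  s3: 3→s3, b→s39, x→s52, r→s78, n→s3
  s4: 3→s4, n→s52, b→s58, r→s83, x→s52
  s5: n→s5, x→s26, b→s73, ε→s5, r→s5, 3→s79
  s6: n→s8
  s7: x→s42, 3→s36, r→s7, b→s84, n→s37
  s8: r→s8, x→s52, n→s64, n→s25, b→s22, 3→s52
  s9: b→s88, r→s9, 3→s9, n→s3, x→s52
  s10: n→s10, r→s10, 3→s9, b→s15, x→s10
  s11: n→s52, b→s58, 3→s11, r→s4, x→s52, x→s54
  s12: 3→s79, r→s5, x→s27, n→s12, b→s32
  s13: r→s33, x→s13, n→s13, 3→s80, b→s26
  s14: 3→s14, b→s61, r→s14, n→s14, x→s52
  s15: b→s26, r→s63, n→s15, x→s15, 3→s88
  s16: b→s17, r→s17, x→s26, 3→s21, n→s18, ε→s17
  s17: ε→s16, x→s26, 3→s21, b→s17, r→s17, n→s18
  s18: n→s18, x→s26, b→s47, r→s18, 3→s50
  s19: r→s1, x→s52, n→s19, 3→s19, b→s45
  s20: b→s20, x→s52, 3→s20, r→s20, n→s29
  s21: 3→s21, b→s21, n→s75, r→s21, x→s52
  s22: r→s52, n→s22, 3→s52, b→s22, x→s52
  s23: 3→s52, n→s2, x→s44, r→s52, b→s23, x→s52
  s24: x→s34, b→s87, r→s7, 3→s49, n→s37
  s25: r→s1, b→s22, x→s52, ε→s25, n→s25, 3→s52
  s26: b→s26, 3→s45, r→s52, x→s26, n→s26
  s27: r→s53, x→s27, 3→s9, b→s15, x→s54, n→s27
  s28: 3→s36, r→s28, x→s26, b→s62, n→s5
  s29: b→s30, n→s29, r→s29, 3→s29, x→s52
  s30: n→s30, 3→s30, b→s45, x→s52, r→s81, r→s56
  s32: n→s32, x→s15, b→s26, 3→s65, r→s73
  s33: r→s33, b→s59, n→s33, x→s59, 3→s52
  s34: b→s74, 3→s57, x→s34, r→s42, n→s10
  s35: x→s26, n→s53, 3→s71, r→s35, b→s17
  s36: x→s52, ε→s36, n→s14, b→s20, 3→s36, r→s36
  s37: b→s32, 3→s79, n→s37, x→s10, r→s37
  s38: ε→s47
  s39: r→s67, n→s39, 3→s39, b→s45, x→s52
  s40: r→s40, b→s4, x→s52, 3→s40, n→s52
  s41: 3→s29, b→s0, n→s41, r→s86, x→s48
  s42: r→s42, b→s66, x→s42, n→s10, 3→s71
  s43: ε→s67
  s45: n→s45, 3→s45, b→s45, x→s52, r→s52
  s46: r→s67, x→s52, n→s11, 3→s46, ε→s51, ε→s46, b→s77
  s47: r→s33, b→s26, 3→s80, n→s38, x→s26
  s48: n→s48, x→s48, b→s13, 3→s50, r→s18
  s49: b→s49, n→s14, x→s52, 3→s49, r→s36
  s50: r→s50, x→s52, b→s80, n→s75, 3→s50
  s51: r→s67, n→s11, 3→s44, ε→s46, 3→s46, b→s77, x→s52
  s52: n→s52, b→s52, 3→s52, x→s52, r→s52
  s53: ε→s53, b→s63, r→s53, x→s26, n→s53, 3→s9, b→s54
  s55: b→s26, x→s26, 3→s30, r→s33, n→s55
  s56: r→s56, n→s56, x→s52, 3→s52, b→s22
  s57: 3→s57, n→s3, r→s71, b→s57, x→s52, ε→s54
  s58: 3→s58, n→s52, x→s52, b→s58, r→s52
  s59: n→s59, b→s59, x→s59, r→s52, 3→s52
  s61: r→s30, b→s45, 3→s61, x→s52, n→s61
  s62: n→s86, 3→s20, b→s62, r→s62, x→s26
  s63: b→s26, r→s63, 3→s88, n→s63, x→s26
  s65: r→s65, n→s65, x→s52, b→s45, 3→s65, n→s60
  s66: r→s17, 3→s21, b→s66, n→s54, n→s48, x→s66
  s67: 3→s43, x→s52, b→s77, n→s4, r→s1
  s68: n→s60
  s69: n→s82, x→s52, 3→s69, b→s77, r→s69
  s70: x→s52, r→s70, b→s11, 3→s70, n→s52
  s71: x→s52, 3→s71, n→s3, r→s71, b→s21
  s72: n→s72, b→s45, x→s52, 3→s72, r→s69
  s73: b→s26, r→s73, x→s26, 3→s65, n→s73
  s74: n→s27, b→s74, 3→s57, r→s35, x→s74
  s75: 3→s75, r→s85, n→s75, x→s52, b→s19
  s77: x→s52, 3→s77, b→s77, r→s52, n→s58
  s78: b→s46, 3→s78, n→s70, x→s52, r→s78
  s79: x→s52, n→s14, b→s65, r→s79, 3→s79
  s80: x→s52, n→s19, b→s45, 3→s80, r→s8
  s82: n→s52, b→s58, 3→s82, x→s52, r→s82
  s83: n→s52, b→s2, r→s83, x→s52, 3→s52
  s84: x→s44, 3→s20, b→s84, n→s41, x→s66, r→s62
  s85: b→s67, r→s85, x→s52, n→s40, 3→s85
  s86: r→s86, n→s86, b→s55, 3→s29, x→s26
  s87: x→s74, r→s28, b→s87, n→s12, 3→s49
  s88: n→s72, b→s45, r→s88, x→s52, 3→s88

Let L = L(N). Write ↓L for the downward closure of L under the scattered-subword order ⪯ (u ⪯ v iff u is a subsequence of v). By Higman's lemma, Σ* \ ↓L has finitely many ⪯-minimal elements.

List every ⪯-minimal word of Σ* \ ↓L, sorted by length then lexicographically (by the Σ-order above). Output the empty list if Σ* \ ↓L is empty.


|Q|=89, |F|=77, |δ|=414 (12 ε).
min D↑ (76 st, q0=0, F={14}): 0:b→1,x→2,n→3,3→4,r→5 1:b→1,x→6,n→7,3→4,r→8 2:b→6,x→2,n→9,3→10,r→11 3:b→12,x→9,n→3,3→13,r→3 4:b→4,x→14,n→15,3→4,r→16 5:b→17,x→11,n→3,3→16,r→5 6:b→6,x→6,n→18,3→10,r→19 7:b→12,x→18,n→7,3→13,r→20 8:b→21,x→22,n→20,3→16,r→8 9:b→23,x→9,n→9,3→24,r→9 10:b→10,x→14,n→25,3→10,r→26 11:b→27,x→11,n→9,3→26,r→11 12:b→22,x→23,n→12,3→28,r→29 13:b→28,x→14,n→15,3→13,r→13 14:b→14,x→14,n→14,3→14,r→14 15:b→30,x→14,n→15,3→15,r→15 16:b→31,x→14,n→15,3→16,r→16 17:b→17,x→27,n→32,3→31,r→21 18:b→23,x→18,n→18,3→24,r→33 19:b→34,x→22,n→33,3→26,r→19 20:b→29,x→22,n→20,3→13,r→20 21:b→21,x→22,n→35,3→31,r→21 22:b→22,x→22,n→22,3→36,r→14 23:b→22,x→23,n→23,3→37,r→38 24:b→37,x→14,n→25,3→24,r→24 25:b→39,x→14,n→25,3→25,r→40 26:b→41,x→14,n→25,3→26,r→26 27:b→27,x→27,n→42,3→41,r→34 28:b→36,x→14,n→28,3→28,r→28 29:b→22,x→22,n→29,3→28,r→29 30:b→36,x→14,n→30,3→30,r→43 31:b→31,x→14,n→44,3→31,r→31 32:b→45,x→42,n→32,3→44,r→35 33:b→38,x→22,n→33,3→24,r→33 34:b→34,x→22,n→46,3→41,r→34 35:b→47,x→22,n→35,3→44,r→35 36:b→36,x→14,n→36,3→36,r→14 37:b→36,x→14,n→48,3→37,r→37 38:b→22,x→22,n→38,3→37,r→38 39:b→36,x→14,n→39,3→39,r→49 40:b→50,x→14,n→51,3→40,r→40 41:b→41,x→14,n→52,3→41,r→41 42:b→53,x→42,n→42,3→54,r→46 43:b→36,x→14,n→43,3→43,r→55 44:b→43,x→14,n→44,3→44,r→44 45:b→22,x→53,n→45,3→43,r→56 46:b→57,x→22,n→46,3→54,r→46 47:b→22,x→22,n→47,3→43,r→56 48:b→36,x→14,n→48,3→48,r→58 49:b→59,x→14,n→60,3→49,r→61 50:b→59,x→14,n→62,3→50,r→49 51:b→62,x→14,n→14,3→51,r→51 52:b→63,x→14,n→52,3→52,r→64 53:b→22,x→53,n→53,3→65,r→56 54:b→65,x→14,n→52,3→54,r→54 55:b→66,x→14,n→55,3→14,r→55 56:b→67,x→67,n→56,3→14,r→56 57:b→22,x→22,n→57,3→65,r→56 58:b→59,x→14,n→68,3→58,r→58 59:b→59,x→14,n→69,3→59,r→14 60:b→69,x→14,n→14,3→60,r→70 61:b→71,x→14,n→70,3→14,r→61 62:b→69,x→14,n→14,3→62,r→60 63:b→36,x→14,n→63,3→63,r→61 64:b→49,x→14,n→72,3→64,r→64 65:b→36,x→14,n→63,3→65,r→73 66:b→66,x→14,n→66,3→14,r→14 67:b→67,x→67,n→67,3→14,r→14 68:b→69,x→14,n→14,3→68,r→68 69:b→69,x→14,n→14,3→69,r→14 70:b→74,x→14,n→14,3→14,r→70 71:b→71,x→14,n→74,3→14,r→14 72:b→60,x→14,n→14,3→72,r→72 73:b→66,x→14,n→75,3→14,r→73 74:b→74,x→14,n→14,3→14,r→14 75:b→66,x→14,n→75,3→14,r→61 (ε-aug+det+¬).
'3x': run [85, 50, 3] end={s44,s52,s54} ∉↓L; 2/2 single-dels accept.
'brxr': N↓-sim [85, 79, 65, 6, 1] end={s52} ∉↓L; 4/4 single-dels accept.
'nbbr': N↓-sim [85, 66, 45, 10, 1] end={s52} rej; 4/4 deletions ∈↓L.
'x3nrnn': |S_i|=[85, 58, 38, 30, 21, 10, 1] end={s52} ∉↓L; 6/6 deletions ∈↓L.
'3nbrr3': |S_i|=[85, 50, 38, 23, 16, 9, 1] end={s52} ∉↓L; 6/6 deletions ∈↓L.
'rbnbr3': N↓-sim [85, 77, 61, 52, 29, 14, 1] end={s52} ∉↓L; 6/6 single-dels accept.
6 minimals (antichain).

Antichain: [3x, brxr, nbbr, x3nrnn, 3nbrr3, rbnbr3].


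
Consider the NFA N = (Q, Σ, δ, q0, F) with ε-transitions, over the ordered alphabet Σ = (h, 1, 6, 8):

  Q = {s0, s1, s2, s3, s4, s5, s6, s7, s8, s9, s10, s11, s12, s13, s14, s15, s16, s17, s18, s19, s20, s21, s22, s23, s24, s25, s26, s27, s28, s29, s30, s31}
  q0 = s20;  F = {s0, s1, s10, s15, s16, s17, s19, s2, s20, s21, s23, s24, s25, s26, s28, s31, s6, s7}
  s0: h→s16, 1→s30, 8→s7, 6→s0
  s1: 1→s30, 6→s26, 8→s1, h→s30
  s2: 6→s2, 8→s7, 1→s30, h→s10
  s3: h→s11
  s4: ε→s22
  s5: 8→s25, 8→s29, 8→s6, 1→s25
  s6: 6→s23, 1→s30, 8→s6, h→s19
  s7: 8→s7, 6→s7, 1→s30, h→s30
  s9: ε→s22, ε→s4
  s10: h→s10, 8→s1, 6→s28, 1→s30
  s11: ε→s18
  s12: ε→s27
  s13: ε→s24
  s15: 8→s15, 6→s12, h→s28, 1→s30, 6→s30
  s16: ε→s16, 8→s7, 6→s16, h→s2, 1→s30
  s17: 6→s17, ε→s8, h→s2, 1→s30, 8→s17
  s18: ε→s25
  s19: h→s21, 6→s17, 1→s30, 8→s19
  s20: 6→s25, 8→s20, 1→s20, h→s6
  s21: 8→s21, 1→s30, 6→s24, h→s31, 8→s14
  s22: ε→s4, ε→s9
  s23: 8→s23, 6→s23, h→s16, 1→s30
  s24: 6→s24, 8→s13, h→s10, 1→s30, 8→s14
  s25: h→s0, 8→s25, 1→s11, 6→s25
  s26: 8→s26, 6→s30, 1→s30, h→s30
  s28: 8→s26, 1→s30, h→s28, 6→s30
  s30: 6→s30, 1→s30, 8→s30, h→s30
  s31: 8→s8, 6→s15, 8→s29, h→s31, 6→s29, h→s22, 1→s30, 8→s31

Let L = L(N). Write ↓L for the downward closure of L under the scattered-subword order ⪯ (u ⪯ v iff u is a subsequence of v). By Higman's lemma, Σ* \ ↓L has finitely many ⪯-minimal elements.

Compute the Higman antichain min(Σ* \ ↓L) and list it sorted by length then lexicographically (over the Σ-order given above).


Antichain: [h1, 6h8h, hhhh66].

|Q|=32, |F|=18, |δ|=99 (11 ε).
min D↑ (19 st, q0=0, F={4}): 0:h→1,1→0,6→2,8→0 1:h→3,1→4,6→5,8→1 2:h→6,1→2,6→2,8→2 3:h→7,1→4,6→8,8→3 4:h→4,1→4,6→4,8→4 5:h→9,1→4,6→5,8→5 6:h→9,1→4,6→6,8→10 7:h→11,1→4,6→12,8→7 8:h→13,1→4,6→8,8→8 9:h→13,1→4,6→9,8→10 10:h→4,1→4,6→10,8→10 11:h→11,1→4,6→14,8→11 12:h→15,1→4,6→12,8→12 13:h→15,1→4,6→13,8→10 14:h→16,1→4,6→4,8→14 15:h→15,1→4,6→16,8→17 16:h→16,1→4,6→4,8→18 17:h→4,1→4,6→18,8→17 18:h→4,1→4,6→4,8→18 [Hopcroft].
'h1': |S_i|=[30, 26, 1] end={s30} — reject; 2/2 single-dels accept.
'6h8h': |S_i|=[30, 22, 9, 4, 1] end={s30} rej; 4/4 del acc.
'hhhh66': N↓-sim [30, 26, 23, 20, 14, 7, 3] end={s12,s27,s30} rej; 6/6 del acc.
3 minimals (antichain).


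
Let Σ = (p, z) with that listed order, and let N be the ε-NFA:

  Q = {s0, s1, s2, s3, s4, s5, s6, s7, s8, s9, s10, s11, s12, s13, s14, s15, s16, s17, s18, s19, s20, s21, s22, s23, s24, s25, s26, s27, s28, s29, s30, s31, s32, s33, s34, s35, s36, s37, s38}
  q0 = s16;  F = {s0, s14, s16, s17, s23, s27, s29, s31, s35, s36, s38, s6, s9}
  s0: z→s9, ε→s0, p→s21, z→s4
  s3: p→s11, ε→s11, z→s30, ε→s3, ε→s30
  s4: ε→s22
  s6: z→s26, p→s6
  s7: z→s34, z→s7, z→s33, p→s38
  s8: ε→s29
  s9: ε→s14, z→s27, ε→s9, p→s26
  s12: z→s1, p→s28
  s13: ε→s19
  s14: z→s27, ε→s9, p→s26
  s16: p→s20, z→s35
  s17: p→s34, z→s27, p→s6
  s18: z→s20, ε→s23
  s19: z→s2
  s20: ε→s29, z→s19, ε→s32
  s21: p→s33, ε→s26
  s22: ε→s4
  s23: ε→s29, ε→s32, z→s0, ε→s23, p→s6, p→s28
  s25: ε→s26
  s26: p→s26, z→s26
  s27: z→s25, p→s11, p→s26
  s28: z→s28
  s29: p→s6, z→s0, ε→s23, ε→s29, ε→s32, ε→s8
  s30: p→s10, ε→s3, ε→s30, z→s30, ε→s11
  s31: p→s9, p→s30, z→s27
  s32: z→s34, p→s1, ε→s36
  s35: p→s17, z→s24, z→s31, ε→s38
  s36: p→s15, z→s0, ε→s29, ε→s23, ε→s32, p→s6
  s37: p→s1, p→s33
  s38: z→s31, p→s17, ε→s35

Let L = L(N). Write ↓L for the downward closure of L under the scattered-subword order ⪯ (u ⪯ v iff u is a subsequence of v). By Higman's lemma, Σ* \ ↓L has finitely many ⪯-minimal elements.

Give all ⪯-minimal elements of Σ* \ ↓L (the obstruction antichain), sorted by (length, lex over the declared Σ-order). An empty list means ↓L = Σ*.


|Q|=39, |F|=13, |δ|=86 (32 ε).
min D↑ (10 st, q0=0, F={7}): 0:p→1,z→2 1:p→3,z→4 2:p→5,z→6 3:p→3,z→7 4:p→7,z→8 5:p→3,z→9 6:p→8,z→9 7:p→7,z→7 8:p→7,z→9 9:p→7,z→7.
'ppz': run [33, 28, 10, 2] end={s26,s28} ∉↓L; 3/3 single-dels accept.
'pzp': |S_i|=[33, 28, 18, 5] end={s10,s11,s21,s26,s33} rej; 3/3 del acc.
'zpzz': N↓-sim [33, 24, 14, 7, 6] end={s10,s11,s25,s26,s3,s30} ∉↓L; 4/4 single-dels accept.
'zzpp': run [33, 24, 15, 9, 3] end={s10,s11,s26} ∉↓L; 4/4 single-dels accept.
'zzzp': |S_i|=[33, 24, 15, 8, 3] end={s10,s11,s26} rej; 4/4 deletions ∈↓L.
'zzzz': N↓-sim [33, 24, 15, 8, 7] end={s10,s11,s25,s26,s28,s3,s30} — reject; 4/4 del acc.
6 words, ⪯-incomp.

A = [ppz, pzp, zpzz, zzpp, zzzp, zzzz].


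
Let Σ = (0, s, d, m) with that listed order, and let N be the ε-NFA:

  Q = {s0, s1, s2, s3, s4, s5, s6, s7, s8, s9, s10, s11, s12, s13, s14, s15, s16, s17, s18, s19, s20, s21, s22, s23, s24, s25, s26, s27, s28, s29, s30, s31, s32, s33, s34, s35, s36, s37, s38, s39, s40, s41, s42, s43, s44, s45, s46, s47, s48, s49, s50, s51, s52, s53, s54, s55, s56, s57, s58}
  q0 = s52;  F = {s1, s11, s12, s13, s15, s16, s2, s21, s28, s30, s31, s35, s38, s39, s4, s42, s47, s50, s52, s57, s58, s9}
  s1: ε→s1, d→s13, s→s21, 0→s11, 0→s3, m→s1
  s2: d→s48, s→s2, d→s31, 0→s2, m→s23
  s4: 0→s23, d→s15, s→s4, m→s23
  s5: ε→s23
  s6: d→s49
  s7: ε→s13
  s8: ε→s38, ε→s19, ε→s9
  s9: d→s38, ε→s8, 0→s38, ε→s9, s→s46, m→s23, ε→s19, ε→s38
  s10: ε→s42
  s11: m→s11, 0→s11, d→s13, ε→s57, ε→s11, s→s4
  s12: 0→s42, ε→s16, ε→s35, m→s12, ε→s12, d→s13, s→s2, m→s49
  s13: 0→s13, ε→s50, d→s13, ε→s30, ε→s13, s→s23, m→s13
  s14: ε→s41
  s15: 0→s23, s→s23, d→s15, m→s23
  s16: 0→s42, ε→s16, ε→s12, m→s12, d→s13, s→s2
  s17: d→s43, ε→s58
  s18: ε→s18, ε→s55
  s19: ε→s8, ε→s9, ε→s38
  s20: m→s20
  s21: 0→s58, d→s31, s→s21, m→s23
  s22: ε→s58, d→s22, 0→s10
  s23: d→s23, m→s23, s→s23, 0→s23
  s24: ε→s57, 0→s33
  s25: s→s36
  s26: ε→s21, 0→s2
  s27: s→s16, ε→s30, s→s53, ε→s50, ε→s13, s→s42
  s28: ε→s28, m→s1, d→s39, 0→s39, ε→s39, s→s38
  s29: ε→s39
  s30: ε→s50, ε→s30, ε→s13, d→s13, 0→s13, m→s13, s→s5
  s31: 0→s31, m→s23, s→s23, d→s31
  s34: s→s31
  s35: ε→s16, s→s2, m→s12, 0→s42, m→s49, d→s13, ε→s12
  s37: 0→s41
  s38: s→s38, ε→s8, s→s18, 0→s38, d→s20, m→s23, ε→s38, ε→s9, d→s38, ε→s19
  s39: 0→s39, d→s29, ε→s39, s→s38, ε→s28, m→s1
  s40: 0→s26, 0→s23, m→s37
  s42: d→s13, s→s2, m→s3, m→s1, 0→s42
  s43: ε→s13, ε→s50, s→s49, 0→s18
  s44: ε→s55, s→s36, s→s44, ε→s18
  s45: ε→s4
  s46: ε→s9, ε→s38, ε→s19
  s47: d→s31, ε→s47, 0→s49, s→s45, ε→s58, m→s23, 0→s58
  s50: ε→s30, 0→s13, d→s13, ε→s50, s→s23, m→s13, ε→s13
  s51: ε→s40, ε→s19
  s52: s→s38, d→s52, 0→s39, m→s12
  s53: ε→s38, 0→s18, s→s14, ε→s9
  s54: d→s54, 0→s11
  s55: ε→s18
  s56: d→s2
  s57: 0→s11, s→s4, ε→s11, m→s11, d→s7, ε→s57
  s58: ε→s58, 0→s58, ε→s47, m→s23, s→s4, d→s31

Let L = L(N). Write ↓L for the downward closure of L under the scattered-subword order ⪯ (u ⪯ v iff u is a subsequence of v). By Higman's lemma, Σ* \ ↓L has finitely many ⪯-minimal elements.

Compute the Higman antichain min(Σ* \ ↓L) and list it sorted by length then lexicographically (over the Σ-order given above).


|Q|=59, |F|=22, |δ|=195 (70 ε).
min D↑ (15 st, q0=0, F={5}): 0:0→1,s→2,d→0,m→3 1:0→1,s→2,d→1,m→4 2:0→2,s→2,d→2,m→5 3:0→6,s→7,d→8,m→3 4:0→9,s→10,d→8,m→4 5:0→5,s→5,d→5,m→5 6:0→6,s→7,d→8,m→4 7:0→7,s→7,d→11,m→5 8:0→8,s→5,d→8,m→8 9:0→9,s→12,d→8,m→9 10:0→13,s→10,d→11,m→5 11:0→11,s→5,d→11,m→5 12:0→5,s→12,d→14,m→5 13:0→13,s→12,d→11,m→5 14:0→5,s→5,d→14,m→5.
'sm': run [36, 20, 2] end={s20,s23} rej; 2/2 del acc.
'mds': run [36, 25, 9, 2] end={s23,s5} rej; 3/3 single-dels accept.
'0m0s0': run [36, 32, 19, 16, 5, 1] end={s23} — reject; 5/5 single-dels accept.
3 obstructions.

min(Σ*\↓L) = [sm, mds, 0m0s0].
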